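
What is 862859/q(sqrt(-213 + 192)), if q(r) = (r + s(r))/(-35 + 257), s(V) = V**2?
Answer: -95777349/11 - 31925783*I*sqrt(21)/77 ≈ -8.707e+6 - 1.9e+6*I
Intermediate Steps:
q(r) = r/222 + r**2/222 (q(r) = (r + r**2)/(-35 + 257) = (r + r**2)/222 = (r + r**2)*(1/222) = r/222 + r**2/222)
862859/q(sqrt(-213 + 192)) = 862859/((sqrt(-213 + 192)*(1 + sqrt(-213 + 192))/222)) = 862859/((sqrt(-21)*(1 + sqrt(-21))/222)) = 862859/(((I*sqrt(21))*(1 + I*sqrt(21))/222)) = 862859/((I*sqrt(21)*(1 + I*sqrt(21))/222)) = 862859*(-74*I*sqrt(21)/(7*(1 + I*sqrt(21)))) = -63851566*I*sqrt(21)/(7*(1 + I*sqrt(21)))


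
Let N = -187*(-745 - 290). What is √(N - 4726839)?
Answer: I*√4533294 ≈ 2129.2*I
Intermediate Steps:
N = 193545 (N = -187*(-1035) = 193545)
√(N - 4726839) = √(193545 - 4726839) = √(-4533294) = I*√4533294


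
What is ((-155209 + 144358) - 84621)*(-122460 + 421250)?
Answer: -28526078880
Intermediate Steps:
((-155209 + 144358) - 84621)*(-122460 + 421250) = (-10851 - 84621)*298790 = -95472*298790 = -28526078880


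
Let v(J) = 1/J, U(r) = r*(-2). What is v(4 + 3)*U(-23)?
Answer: 46/7 ≈ 6.5714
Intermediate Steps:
U(r) = -2*r
v(J) = 1/J
v(4 + 3)*U(-23) = (-2*(-23))/(4 + 3) = 46/7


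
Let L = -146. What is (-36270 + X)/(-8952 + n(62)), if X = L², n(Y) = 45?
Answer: 14954/8907 ≈ 1.6789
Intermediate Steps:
X = 21316 (X = (-146)² = 21316)
(-36270 + X)/(-8952 + n(62)) = (-36270 + 21316)/(-8952 + 45) = -14954/(-8907) = -14954*(-1/8907) = 14954/8907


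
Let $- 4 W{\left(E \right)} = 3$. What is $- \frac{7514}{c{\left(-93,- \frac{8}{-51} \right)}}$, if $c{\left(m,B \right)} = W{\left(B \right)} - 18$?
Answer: $\frac{30056}{75} \approx 400.75$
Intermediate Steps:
$W{\left(E \right)} = - \frac{3}{4}$ ($W{\left(E \right)} = \left(- \frac{1}{4}\right) 3 = - \frac{3}{4}$)
$c{\left(m,B \right)} = - \frac{75}{4}$ ($c{\left(m,B \right)} = - \frac{3}{4} - 18 = - \frac{75}{4}$)
$- \frac{7514}{c{\left(-93,- \frac{8}{-51} \right)}} = - \frac{7514}{- \frac{75}{4}} = \left(-7514\right) \left(- \frac{4}{75}\right) = \frac{30056}{75}$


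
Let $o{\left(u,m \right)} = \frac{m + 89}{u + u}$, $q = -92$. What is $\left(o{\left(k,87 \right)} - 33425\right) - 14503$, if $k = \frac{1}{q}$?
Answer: $-56024$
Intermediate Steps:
$k = - \frac{1}{92}$ ($k = \frac{1}{-92} = - \frac{1}{92} \approx -0.01087$)
$o{\left(u,m \right)} = \frac{89 + m}{2 u}$
$\left(o{\left(k,87 \right)} - 33425\right) - 14503 = \left(\frac{89 + 87}{2 \left(- \frac{1}{92}\right)} - 33425\right) - 14503 = \left(\frac{1}{2} \left(-92\right) 176 - 33425\right) - 14503 = \left(-8096 - 33425\right) - 14503 = -41521 - 14503 = -56024$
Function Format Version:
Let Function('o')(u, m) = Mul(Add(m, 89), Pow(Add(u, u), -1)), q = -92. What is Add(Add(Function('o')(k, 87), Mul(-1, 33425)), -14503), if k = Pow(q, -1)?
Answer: -56024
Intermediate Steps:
k = Rational(-1, 92) (k = Pow(-92, -1) = Rational(-1, 92) ≈ -0.010870)
Function('o')(u, m) = Mul(Rational(1, 2), Pow(u, -1), Add(89, m)) (Function('o')(u, m) = Mul(Add(89, m), Pow(Mul(2, u), -1)) = Mul(Add(89, m), Mul(Rational(1, 2), Pow(u, -1))) = Mul(Rational(1, 2), Pow(u, -1), Add(89, m)))
Add(Add(Function('o')(k, 87), Mul(-1, 33425)), -14503) = Add(Add(Mul(Rational(1, 2), Pow(Rational(-1, 92), -1), Add(89, 87)), Mul(-1, 33425)), -14503) = Add(Add(Mul(Rational(1, 2), -92, 176), -33425), -14503) = Add(Add(-8096, -33425), -14503) = Add(-41521, -14503) = -56024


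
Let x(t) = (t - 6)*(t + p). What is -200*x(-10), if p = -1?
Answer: -35200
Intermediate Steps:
x(t) = (-1 + t)*(-6 + t) (x(t) = (t - 6)*(t - 1) = (-6 + t)*(-1 + t) = (-1 + t)*(-6 + t))
-200*x(-10) = -200*(6 + (-10)² - 7*(-10)) = -200*(6 + 100 + 70) = -200*176 = -35200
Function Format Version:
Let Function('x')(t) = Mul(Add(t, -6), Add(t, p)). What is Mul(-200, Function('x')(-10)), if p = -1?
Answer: -35200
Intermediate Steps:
Function('x')(t) = Mul(Add(-1, t), Add(-6, t)) (Function('x')(t) = Mul(Add(t, -6), Add(t, -1)) = Mul(Add(-6, t), Add(-1, t)) = Mul(Add(-1, t), Add(-6, t)))
Mul(-200, Function('x')(-10)) = Mul(-200, Add(6, Pow(-10, 2), Mul(-7, -10))) = Mul(-200, Add(6, 100, 70)) = Mul(-200, 176) = -35200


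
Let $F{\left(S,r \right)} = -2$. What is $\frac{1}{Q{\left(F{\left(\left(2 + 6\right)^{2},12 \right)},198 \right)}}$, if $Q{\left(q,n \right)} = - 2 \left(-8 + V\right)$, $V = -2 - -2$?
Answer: $\frac{1}{16} \approx 0.0625$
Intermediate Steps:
$V = 0$ ($V = -2 + 2 = 0$)
$Q{\left(q,n \right)} = 16$ ($Q{\left(q,n \right)} = - 2 \left(-8 + 0\right) = \left(-2\right) \left(-8\right) = 16$)
$\frac{1}{Q{\left(F{\left(\left(2 + 6\right)^{2},12 \right)},198 \right)}} = \frac{1}{16}$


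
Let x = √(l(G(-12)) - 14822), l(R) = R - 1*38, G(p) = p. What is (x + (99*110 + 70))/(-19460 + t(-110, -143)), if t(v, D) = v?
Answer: -1096/1957 - 13*I*√22/9785 ≈ -0.56004 - 0.0062315*I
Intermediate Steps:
l(R) = -38 + R (l(R) = R - 38 = -38 + R)
x = 26*I*√22 (x = √((-38 - 12) - 14822) = √(-50 - 14822) = √(-14872) = 26*I*√22 ≈ 121.95*I)
(x + (99*110 + 70))/(-19460 + t(-110, -143)) = (26*I*√22 + (99*110 + 70))/(-19460 - 110) = (26*I*√22 + (10890 + 70))/(-19570) = (26*I*√22 + 10960)*(-1/19570) = (10960 + 26*I*√22)*(-1/19570) = -1096/1957 - 13*I*√22/9785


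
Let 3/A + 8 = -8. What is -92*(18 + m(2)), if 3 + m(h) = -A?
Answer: -5589/4 ≈ -1397.3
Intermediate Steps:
A = -3/16 (A = 3/(-8 - 8) = 3/(-16) = 3*(-1/16) = -3/16 ≈ -0.18750)
m(h) = -45/16 (m(h) = -3 - 1*(-3/16) = -3 + 3/16 = -45/16)
-92*(18 + m(2)) = -92*(18 - 45/16) = -92*243/16 = -5589/4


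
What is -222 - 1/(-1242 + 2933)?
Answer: -375403/1691 ≈ -222.00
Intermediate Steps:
-222 - 1/(-1242 + 2933) = -222 - 1/1691 = -375403/1691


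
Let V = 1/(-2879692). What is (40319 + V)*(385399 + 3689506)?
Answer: 473122149520359035/2879692 ≈ 1.6430e+11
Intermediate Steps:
V = -1/2879692 ≈ -3.4726e-7
(40319 + V)*(385399 + 3689506) = (40319 - 1/2879692)*(385399 + 3689506) = (116106301747/2879692)*4074905 = 473122149520359035/2879692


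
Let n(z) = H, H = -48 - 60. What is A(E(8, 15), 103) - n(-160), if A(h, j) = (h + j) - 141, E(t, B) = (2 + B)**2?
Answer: 359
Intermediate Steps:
H = -108
A(h, j) = -141 + h + j
n(z) = -108
A(E(8, 15), 103) - n(-160) = (-141 + (2 + 15)**2 + 103) - 1*(-108) = (-141 + 17**2 + 103) + 108 = (-141 + 289 + 103) + 108 = 251 + 108 = 359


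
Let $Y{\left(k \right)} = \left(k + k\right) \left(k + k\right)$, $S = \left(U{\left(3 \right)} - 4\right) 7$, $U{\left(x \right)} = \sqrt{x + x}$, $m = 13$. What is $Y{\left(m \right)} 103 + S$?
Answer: $69600 + 7 \sqrt{6} \approx 69617.0$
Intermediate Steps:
$U{\left(x \right)} = \sqrt{2} \sqrt{x}$ ($U{\left(x \right)} = \sqrt{2 x} = \sqrt{2} \sqrt{x}$)
$S = -28 + 7 \sqrt{6}$ ($S = \left(\sqrt{2} \sqrt{3} - 4\right) 7 = \left(\sqrt{6} - 4\right) 7 = \left(-4 + \sqrt{6}\right) 7 = -28 + 7 \sqrt{6} \approx -10.854$)
$Y{\left(k \right)} = 4 k^{2}$ ($Y{\left(k \right)} = 2 k 2 k = 4 k^{2}$)
$Y{\left(m \right)} 103 + S = 4 \cdot 13^{2} \cdot 103 - \left(28 - 7 \sqrt{6}\right) = 4 \cdot 169 \cdot 103 - \left(28 - 7 \sqrt{6}\right) = 676 \cdot 103 - \left(28 - 7 \sqrt{6}\right) = 69628 - \left(28 - 7 \sqrt{6}\right) = 69600 + 7 \sqrt{6}$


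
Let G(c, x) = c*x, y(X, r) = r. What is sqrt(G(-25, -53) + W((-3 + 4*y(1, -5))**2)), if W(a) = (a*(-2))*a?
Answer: I*sqrt(558357) ≈ 747.23*I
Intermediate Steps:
W(a) = -2*a**2 (W(a) = (-2*a)*a = -2*a**2)
sqrt(G(-25, -53) + W((-3 + 4*y(1, -5))**2)) = sqrt(-25*(-53) - 2*(-3 + 4*(-5))**4) = sqrt(1325 - 2*(-3 - 20)**4) = sqrt(1325 - 2*((-23)**2)**2) = sqrt(1325 - 2*529**2) = sqrt(1325 - 2*279841) = sqrt(1325 - 559682) = sqrt(-558357) = I*sqrt(558357)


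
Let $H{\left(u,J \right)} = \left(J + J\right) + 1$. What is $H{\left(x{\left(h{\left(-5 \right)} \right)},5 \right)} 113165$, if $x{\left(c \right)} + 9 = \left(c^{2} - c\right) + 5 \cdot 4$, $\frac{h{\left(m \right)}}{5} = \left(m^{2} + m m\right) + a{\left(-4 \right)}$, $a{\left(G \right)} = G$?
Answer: $1244815$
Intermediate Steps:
$h{\left(m \right)} = -20 + 10 m^{2}$ ($h{\left(m \right)} = 5 \left(\left(m^{2} + m m\right) - 4\right) = 5 \left(\left(m^{2} + m^{2}\right) - 4\right) = 5 \left(2 m^{2} - 4\right) = 5 \left(-4 + 2 m^{2}\right) = -20 + 10 m^{2}$)
$x{\left(c \right)} = 11 + c^{2} - c$ ($x{\left(c \right)} = -9 + \left(\left(c^{2} - c\right) + 5 \cdot 4\right) = -9 + \left(\left(c^{2} - c\right) + 20\right) = -9 + \left(20 + c^{2} - c\right) = 11 + c^{2} - c$)
$H{\left(u,J \right)} = 1 + 2 J$ ($H{\left(u,J \right)} = 2 J + 1 = 1 + 2 J$)
$H{\left(x{\left(h{\left(-5 \right)} \right)},5 \right)} 113165 = \left(1 + 2 \cdot 5\right) 113165 = \left(1 + 10\right) 113165 = 11 \cdot 113165 = 1244815$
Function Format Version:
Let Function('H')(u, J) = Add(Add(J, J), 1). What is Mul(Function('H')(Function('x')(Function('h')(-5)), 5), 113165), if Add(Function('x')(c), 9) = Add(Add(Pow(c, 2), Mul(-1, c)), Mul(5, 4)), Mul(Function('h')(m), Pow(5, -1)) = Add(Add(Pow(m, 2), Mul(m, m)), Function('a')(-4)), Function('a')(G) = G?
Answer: 1244815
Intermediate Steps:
Function('h')(m) = Add(-20, Mul(10, Pow(m, 2))) (Function('h')(m) = Mul(5, Add(Add(Pow(m, 2), Mul(m, m)), -4)) = Mul(5, Add(Add(Pow(m, 2), Pow(m, 2)), -4)) = Mul(5, Add(Mul(2, Pow(m, 2)), -4)) = Mul(5, Add(-4, Mul(2, Pow(m, 2)))) = Add(-20, Mul(10, Pow(m, 2))))
Function('x')(c) = Add(11, Pow(c, 2), Mul(-1, c)) (Function('x')(c) = Add(-9, Add(Add(Pow(c, 2), Mul(-1, c)), Mul(5, 4))) = Add(-9, Add(Add(Pow(c, 2), Mul(-1, c)), 20)) = Add(-9, Add(20, Pow(c, 2), Mul(-1, c))) = Add(11, Pow(c, 2), Mul(-1, c)))
Function('H')(u, J) = Add(1, Mul(2, J)) (Function('H')(u, J) = Add(Mul(2, J), 1) = Add(1, Mul(2, J)))
Mul(Function('H')(Function('x')(Function('h')(-5)), 5), 113165) = Mul(Add(1, Mul(2, 5)), 113165) = Mul(Add(1, 10), 113165) = Mul(11, 113165) = 1244815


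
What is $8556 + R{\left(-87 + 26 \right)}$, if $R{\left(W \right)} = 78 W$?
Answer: $3798$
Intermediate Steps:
$8556 + R{\left(-87 + 26 \right)} = 8556 + 78 \left(-87 + 26\right) = 8556 + 78 \left(-61\right) = 8556 - 4758 = 3798$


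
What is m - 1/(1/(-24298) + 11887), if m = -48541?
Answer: -14020112830123/288830325 ≈ -48541.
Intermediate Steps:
m - 1/(1/(-24298) + 11887) = -48541 - 1/(1/(-24298) + 11887) = -48541 - 1/(-1/24298 + 11887) = -48541 - 1/288830325/24298 = -48541 - 1*24298/288830325 = -48541 - 24298/288830325 = -14020112830123/288830325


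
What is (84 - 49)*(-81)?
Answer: -2835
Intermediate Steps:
(84 - 49)*(-81) = 35*(-81) = -2835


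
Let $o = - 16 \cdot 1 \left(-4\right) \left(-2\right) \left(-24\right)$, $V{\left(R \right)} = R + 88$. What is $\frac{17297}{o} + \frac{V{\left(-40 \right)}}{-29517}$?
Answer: $\frac{170136031}{30225408} \approx 5.6289$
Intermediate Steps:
$V{\left(R \right)} = 88 + R$
$o = 3072$ ($o = - 16 \left(\left(-4\right) \left(-2\right)\right) \left(-24\right) = \left(-16\right) 8 \left(-24\right) = \left(-128\right) \left(-24\right) = 3072$)
$\frac{17297}{o} + \frac{V{\left(-40 \right)}}{-29517} = \frac{17297}{3072} + \frac{88 - 40}{-29517} = 17297 \cdot \frac{1}{3072} + 48 \left(- \frac{1}{29517}\right) = \frac{17297}{3072} - \frac{16}{9839} = \frac{170136031}{30225408}$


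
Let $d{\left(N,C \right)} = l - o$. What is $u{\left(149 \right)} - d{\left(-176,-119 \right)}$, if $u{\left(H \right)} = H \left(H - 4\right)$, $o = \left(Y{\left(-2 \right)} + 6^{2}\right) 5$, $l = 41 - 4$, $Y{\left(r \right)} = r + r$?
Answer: $21728$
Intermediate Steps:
$Y{\left(r \right)} = 2 r$
$l = 37$ ($l = 41 - 4 = 37$)
$o = 160$ ($o = \left(2 \left(-2\right) + 6^{2}\right) 5 = \left(-4 + 36\right) 5 = 32 \cdot 5 = 160$)
$u{\left(H \right)} = H \left(-4 + H\right)$
$d{\left(N,C \right)} = -123$ ($d{\left(N,C \right)} = 37 - 160 = -123$)
$u{\left(149 \right)} - d{\left(-176,-119 \right)} = 149 \left(-4 + 149\right) - -123 = 149 \cdot 145 + 123 = 21605 + 123 = 21728$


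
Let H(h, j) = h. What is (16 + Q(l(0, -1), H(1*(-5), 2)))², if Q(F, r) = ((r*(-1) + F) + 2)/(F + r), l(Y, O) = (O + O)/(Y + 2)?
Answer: 225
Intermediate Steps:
l(Y, O) = 2*O/(2 + Y) (l(Y, O) = (2*O)/(2 + Y) = 2*O/(2 + Y))
Q(F, r) = (2 + F - r)/(F + r) (Q(F, r) = ((-r + F) + 2)/(F + r) = ((F - r) + 2)/(F + r) = (2 + F - r)/(F + r))
(16 + Q(l(0, -1), H(1*(-5), 2)))² = (16 + (2 + 2*(-1)/(2 + 0) - (-5))/(2*(-1)/(2 + 0) + 1*(-5)))² = (16 + (2 + 2*(-1)/2 - 1*(-5))/(2*(-1)/2 - 5))² = (16 + (2 + 2*(-1)*(½) + 5)/(2*(-1)*(½) - 5))² = (16 + (2 - 1 + 5)/(-1 - 5))² = (16 + 6/(-6))² = (16 - ⅙*6)² = (16 - 1)² = 15² = 225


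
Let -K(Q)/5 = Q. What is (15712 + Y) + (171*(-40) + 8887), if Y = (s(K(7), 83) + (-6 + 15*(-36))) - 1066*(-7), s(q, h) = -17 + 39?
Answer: 24697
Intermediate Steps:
K(Q) = -5*Q
s(q, h) = 22
Y = 6938 (Y = (22 + (-6 + 15*(-36))) - 1066*(-7) = (22 + (-6 - 540)) + 7462 = (22 - 546) + 7462 = -524 + 7462 = 6938)
(15712 + Y) + (171*(-40) + 8887) = (15712 + 6938) + (171*(-40) + 8887) = 22650 + (-6840 + 8887) = 22650 + 2047 = 24697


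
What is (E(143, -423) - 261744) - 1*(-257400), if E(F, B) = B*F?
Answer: -64833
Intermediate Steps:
(E(143, -423) - 261744) - 1*(-257400) = (-423*143 - 261744) - 1*(-257400) = (-60489 - 261744) + 257400 = -322233 + 257400 = -64833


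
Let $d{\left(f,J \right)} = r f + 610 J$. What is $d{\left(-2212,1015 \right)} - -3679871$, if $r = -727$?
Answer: $5907145$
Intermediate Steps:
$d{\left(f,J \right)} = - 727 f + 610 J$
$d{\left(-2212,1015 \right)} - -3679871 = \left(\left(-727\right) \left(-2212\right) + 610 \cdot 1015\right) - -3679871 = \left(1608124 + 619150\right) + 3679871 = 2227274 + 3679871 = 5907145$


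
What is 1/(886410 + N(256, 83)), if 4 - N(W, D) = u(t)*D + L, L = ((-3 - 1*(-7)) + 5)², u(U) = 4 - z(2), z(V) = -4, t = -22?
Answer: 1/885669 ≈ 1.1291e-6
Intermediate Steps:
u(U) = 8 (u(U) = 4 - 1*(-4) = 4 + 4 = 8)
L = 81 (L = ((-3 + 7) + 5)² = (4 + 5)² = 9² = 81)
N(W, D) = -77 - 8*D (N(W, D) = 4 - (8*D + 81) = 4 - (81 + 8*D) = 4 + (-81 - 8*D) = -77 - 8*D)
1/(886410 + N(256, 83)) = 1/(886410 + (-77 - 8*83)) = 1/(886410 + (-77 - 664)) = 1/(886410 - 741) = 1/885669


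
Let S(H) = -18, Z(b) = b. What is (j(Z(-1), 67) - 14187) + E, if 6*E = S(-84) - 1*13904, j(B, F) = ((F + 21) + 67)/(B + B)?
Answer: -99509/6 ≈ -16585.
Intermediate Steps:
j(B, F) = (88 + F)/(2*B) (j(B, F) = ((21 + F) + 67)/((2*B)) = (88 + F)*(1/(2*B)) = (88 + F)/(2*B))
E = -6961/3 (E = (-18 - 1*13904)/6 = (-18 - 13904)/6 = (⅙)*(-13922) = -6961/3 ≈ -2320.3)
(j(Z(-1), 67) - 14187) + E = ((½)*(88 + 67)/(-1) - 14187) - 6961/3 = ((½)*(-1)*155 - 14187) - 6961/3 = (-155/2 - 14187) - 6961/3 = -28529/2 - 6961/3 = -99509/6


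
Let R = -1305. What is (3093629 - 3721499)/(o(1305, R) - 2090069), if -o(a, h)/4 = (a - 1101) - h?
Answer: 125574/419221 ≈ 0.29954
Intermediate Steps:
o(a, h) = 4404 - 4*a + 4*h (o(a, h) = -4*((a - 1101) - h) = -4*((-1101 + a) - h) = -4*(-1101 + a - h) = 4404 - 4*a + 4*h)
(3093629 - 3721499)/(o(1305, R) - 2090069) = (3093629 - 3721499)/((4404 - 4*1305 + 4*(-1305)) - 2090069) = -627870/((4404 - 5220 - 5220) - 2090069) = -627870/(-6036 - 2090069) = -627870/(-2096105) = -627870*(-1/2096105) = 125574/419221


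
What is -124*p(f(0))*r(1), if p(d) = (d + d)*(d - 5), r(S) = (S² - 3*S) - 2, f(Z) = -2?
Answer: 13888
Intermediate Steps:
r(S) = -2 + S² - 3*S
p(d) = 2*d*(-5 + d) (p(d) = (2*d)*(-5 + d) = 2*d*(-5 + d))
-124*p(f(0))*r(1) = -124*2*(-2)*(-5 - 2)*(-2 + 1² - 3*1) = -124*2*(-2)*(-7)*(-2 + 1 - 3) = -3472*(-4) = -124*(-112) = 13888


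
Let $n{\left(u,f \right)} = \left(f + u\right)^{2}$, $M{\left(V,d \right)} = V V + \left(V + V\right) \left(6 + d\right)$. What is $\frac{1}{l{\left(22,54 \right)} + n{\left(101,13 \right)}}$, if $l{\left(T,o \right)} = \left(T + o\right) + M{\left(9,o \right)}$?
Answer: $\frac{1}{14233} \approx 7.0259 \cdot 10^{-5}$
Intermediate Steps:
$M{\left(V,d \right)} = V^{2} + 2 V \left(6 + d\right)$
$l{\left(T,o \right)} = 189 + T + 19 o$ ($l{\left(T,o \right)} = \left(T + o\right) + 9 \left(12 + 9 + 2 o\right) = \left(T + o\right) + 9 \left(21 + 2 o\right) = \left(T + o\right) + \left(189 + 18 o\right) = 189 + T + 19 o$)
$\frac{1}{l{\left(22,54 \right)} + n{\left(101,13 \right)}} = \frac{1}{\left(189 + 22 + 19 \cdot 54\right) + \left(13 + 101\right)^{2}} = \frac{1}{\left(189 + 22 + 1026\right) + 114^{2}} = \frac{1}{1237 + 12996} = \frac{1}{14233}$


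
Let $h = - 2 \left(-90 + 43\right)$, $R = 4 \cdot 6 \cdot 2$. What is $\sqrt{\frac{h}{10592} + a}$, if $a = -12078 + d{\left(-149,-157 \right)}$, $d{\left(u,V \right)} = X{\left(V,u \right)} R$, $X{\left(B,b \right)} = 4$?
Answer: $\frac{i \sqrt{20835857179}}{1324} \approx 109.02 i$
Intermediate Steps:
$R = 48$ ($R = 24 \cdot 2 = 48$)
$h = 94$ ($h = \left(-2\right) \left(-47\right) = 94$)
$d{\left(u,V \right)} = 192$ ($d{\left(u,V \right)} = 4 \cdot 48 = 192$)
$a = -11886$ ($a = -12078 + 192 = -11886$)
$\sqrt{\frac{h}{10592} + a} = \sqrt{\frac{94}{10592} - 11886} = \sqrt{94 \cdot \frac{1}{10592} - 11886} = \sqrt{\frac{47}{5296} - 11886} = \sqrt{- \frac{62948209}{5296}} = \frac{i \sqrt{20835857179}}{1324}$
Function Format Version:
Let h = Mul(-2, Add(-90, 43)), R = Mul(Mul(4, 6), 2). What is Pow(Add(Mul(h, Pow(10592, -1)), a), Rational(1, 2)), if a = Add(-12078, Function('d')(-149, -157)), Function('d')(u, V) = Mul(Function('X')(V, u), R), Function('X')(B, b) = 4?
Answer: Mul(Rational(1, 1324), I, Pow(20835857179, Rational(1, 2))) ≈ Mul(109.02, I)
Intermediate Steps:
R = 48 (R = Mul(24, 2) = 48)
h = 94 (h = Mul(-2, -47) = 94)
Function('d')(u, V) = 192 (Function('d')(u, V) = Mul(4, 48) = 192)
a = -11886 (a = Add(-12078, 192) = -11886)
Pow(Add(Mul(h, Pow(10592, -1)), a), Rational(1, 2)) = Pow(Add(Mul(94, Pow(10592, -1)), -11886), Rational(1, 2)) = Pow(Add(Mul(94, Rational(1, 10592)), -11886), Rational(1, 2)) = Pow(Add(Rational(47, 5296), -11886), Rational(1, 2)) = Pow(Rational(-62948209, 5296), Rational(1, 2)) = Mul(Rational(1, 1324), I, Pow(20835857179, Rational(1, 2)))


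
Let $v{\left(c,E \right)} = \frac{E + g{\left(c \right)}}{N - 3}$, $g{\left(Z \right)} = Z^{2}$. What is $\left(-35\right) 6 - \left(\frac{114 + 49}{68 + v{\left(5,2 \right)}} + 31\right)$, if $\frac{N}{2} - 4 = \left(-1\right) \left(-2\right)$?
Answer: $- \frac{17274}{71} \approx -243.3$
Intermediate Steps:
$N = 12$ ($N = 8 + 2 \left(\left(-1\right) \left(-2\right)\right) = 8 + 2 \cdot 2 = 8 + 4 = 12$)
$v{\left(c,E \right)} = \frac{E}{9} + \frac{c^{2}}{9}$ ($v{\left(c,E \right)} = \frac{E + c^{2}}{12 - 3} = \frac{E + c^{2}}{9} = \left(E + c^{2}\right) \frac{1}{9} = \frac{E}{9} + \frac{c^{2}}{9}$)
$\left(-35\right) 6 - \left(\frac{114 + 49}{68 + v{\left(5,2 \right)}} + 31\right) = \left(-35\right) 6 - \left(\frac{114 + 49}{68 + \left(\frac{1}{9} \cdot 2 + \frac{5^{2}}{9}\right)} + 31\right) = -210 - \left(\frac{163}{68 + \left(\frac{2}{9} + \frac{1}{9} \cdot 25\right)} + 31\right) = -210 - \left(\frac{163}{68 + \left(\frac{2}{9} + \frac{25}{9}\right)} + 31\right) = -210 - \left(\frac{163}{68 + 3} + 31\right) = -210 - \left(\frac{163}{71} + 31\right) = -210 - \frac{2364}{71} = - \frac{17274}{71}$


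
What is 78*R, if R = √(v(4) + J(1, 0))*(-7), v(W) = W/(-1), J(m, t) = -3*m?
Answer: -546*I*√7 ≈ -1444.6*I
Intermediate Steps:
v(W) = -W (v(W) = W*(-1) = -W)
R = -7*I*√7 (R = √(-1*4 - 3*1)*(-7) = √(-4 - 3)*(-7) = √(-7)*(-7) = (I*√7)*(-7) = -7*I*√7 ≈ -18.52*I)
78*R = 78*(-7*I*√7) = -546*I*√7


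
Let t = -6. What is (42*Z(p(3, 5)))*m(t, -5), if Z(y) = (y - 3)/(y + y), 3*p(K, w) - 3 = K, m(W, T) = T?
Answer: 105/2 ≈ 52.500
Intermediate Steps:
p(K, w) = 1 + K/3
Z(y) = (-3 + y)/(2*y) (Z(y) = (-3 + y)/((2*y)) = (-3 + y)*(1/(2*y)) = (-3 + y)/(2*y))
(42*Z(p(3, 5)))*m(t, -5) = (42*((-3 + (1 + (⅓)*3))/(2*(1 + (⅓)*3))))*(-5) = (42*((-3 + (1 + 1))/(2*(1 + 1))))*(-5) = (42*((½)*(-3 + 2)/2))*(-5) = (42*((½)*(½)*(-1)))*(-5) = (42*(-¼))*(-5) = -21/2*(-5) = 105/2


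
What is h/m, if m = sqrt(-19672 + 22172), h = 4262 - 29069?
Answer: -24807/50 ≈ -496.14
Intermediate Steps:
h = -24807
m = 50 (m = sqrt(2500) = 50)
h/m = -24807/50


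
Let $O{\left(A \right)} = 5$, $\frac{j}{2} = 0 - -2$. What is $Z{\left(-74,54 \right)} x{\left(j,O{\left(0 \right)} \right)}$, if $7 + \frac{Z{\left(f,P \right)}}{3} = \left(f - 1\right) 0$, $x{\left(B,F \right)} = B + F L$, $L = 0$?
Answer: $-84$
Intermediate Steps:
$j = 4$ ($j = 2 \left(0 - -2\right) = 2 \left(0 + 2\right) = 2 \cdot 2 = 4$)
$x{\left(B,F \right)} = B$ ($x{\left(B,F \right)} = B + F 0 = B + 0 = B$)
$Z{\left(f,P \right)} = -21$ ($Z{\left(f,P \right)} = -21 + 3 \left(f - 1\right) 0 = -21 + 3 \left(-1 + f\right) 0 = -21 + 3 \cdot 0 = -21 + 0 = -21$)
$Z{\left(-74,54 \right)} x{\left(j,O{\left(0 \right)} \right)} = \left(-21\right) 4 = -84$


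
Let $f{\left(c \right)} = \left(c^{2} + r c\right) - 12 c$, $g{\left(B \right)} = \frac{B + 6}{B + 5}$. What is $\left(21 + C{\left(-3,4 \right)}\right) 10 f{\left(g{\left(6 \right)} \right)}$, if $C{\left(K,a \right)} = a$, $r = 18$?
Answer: $\frac{234000}{121} \approx 1933.9$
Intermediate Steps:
$g{\left(B \right)} = \frac{6 + B}{5 + B}$
$f{\left(c \right)} = c^{2} + 6 c$ ($f{\left(c \right)} = \left(c^{2} + 18 c\right) - 12 c = c^{2} + 6 c$)
$\left(21 + C{\left(-3,4 \right)}\right) 10 f{\left(g{\left(6 \right)} \right)} = \left(21 + 4\right) 10 \frac{6 + 6}{5 + 6} \left(6 + \frac{6 + 6}{5 + 6}\right) = 25 \cdot 10 \cdot \frac{1}{11} \cdot 12 \left(6 + \frac{1}{11} \cdot 12\right) = 250 \cdot \frac{1}{11} \cdot 12 \left(6 + \frac{1}{11} \cdot 12\right) = 250 \frac{12 \left(6 + \frac{12}{11}\right)}{11} = 250 \cdot \frac{12}{11} \cdot \frac{78}{11} = 250 \cdot \frac{936}{121} = \frac{234000}{121}$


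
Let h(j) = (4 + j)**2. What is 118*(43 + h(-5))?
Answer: 5192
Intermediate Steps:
118*(43 + h(-5)) = 118*(43 + (4 - 5)**2) = 118*(43 + (-1)**2) = 118*(43 + 1) = 118*44 = 5192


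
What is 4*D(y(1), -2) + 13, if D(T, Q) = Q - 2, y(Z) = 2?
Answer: -3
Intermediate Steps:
D(T, Q) = -2 + Q
4*D(y(1), -2) + 13 = 4*(-2 - 2) + 13 = 4*(-4) + 13 = -16 + 13 = -3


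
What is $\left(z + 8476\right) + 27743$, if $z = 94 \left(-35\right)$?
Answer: $32929$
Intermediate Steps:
$z = -3290$
$\left(z + 8476\right) + 27743 = \left(-3290 + 8476\right) + 27743 = 5186 + 27743 = 32929$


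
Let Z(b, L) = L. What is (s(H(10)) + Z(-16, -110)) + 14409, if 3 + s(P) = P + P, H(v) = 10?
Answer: 14316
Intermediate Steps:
s(P) = -3 + 2*P (s(P) = -3 + (P + P) = -3 + 2*P)
(s(H(10)) + Z(-16, -110)) + 14409 = ((-3 + 2*10) - 110) + 14409 = ((-3 + 20) - 110) + 14409 = (17 - 110) + 14409 = -93 + 14409 = 14316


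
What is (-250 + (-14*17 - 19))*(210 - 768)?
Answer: 282906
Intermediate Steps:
(-250 + (-14*17 - 19))*(210 - 768) = (-250 + (-238 - 19))*(-558) = (-250 - 257)*(-558) = -507*(-558) = 282906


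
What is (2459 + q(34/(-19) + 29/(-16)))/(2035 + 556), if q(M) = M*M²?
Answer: 67771354601/72792756224 ≈ 0.93102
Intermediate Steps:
q(M) = M³
(2459 + q(34/(-19) + 29/(-16)))/(2035 + 556) = (2459 + (34/(-19) + 29/(-16))³)/(2035 + 556) = (2459 + (34*(-1/19) + 29*(-1/16))³)/2591 = (2459 + (-34/19 - 29/16)³)*(1/2591) = (2459 + (-1095/304)³)*(1/2591) = (2459 - 1312932375/28094464)*(1/2591) = (67771354601/28094464)*(1/2591) = 67771354601/72792756224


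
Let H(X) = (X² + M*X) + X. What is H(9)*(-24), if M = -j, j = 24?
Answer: 3024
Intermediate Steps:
M = -24 (M = -1*24 = -24)
H(X) = X² - 23*X (H(X) = (X² - 24*X) + X = X² - 23*X)
H(9)*(-24) = (9*(-23 + 9))*(-24) = (9*(-14))*(-24) = -126*(-24) = 3024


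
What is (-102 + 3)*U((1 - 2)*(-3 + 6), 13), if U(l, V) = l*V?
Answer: 3861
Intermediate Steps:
U(l, V) = V*l
(-102 + 3)*U((1 - 2)*(-3 + 6), 13) = (-102 + 3)*(13*((1 - 2)*(-3 + 6))) = -1287*(-1*3) = -1287*(-3) = -99*(-39) = 3861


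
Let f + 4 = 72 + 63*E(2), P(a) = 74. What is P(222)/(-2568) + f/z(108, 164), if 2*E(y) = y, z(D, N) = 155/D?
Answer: 18160297/199020 ≈ 91.249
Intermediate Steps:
E(y) = y/2
f = 131 (f = -4 + (72 + 63*((½)*2)) = -4 + (72 + 63*1) = -4 + (72 + 63) = -4 + 135 = 131)
P(222)/(-2568) + f/z(108, 164) = 74/(-2568) + 131/((155/108)) = 74*(-1/2568) + 131/((155*(1/108))) = -37/1284 + 131/(155/108) = -37/1284 + 131*(108/155) = -37/1284 + 14148/155 = 18160297/199020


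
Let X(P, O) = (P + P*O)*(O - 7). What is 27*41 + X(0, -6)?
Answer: 1107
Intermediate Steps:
X(P, O) = (-7 + O)*(P + O*P) (X(P, O) = (P + O*P)*(-7 + O) = (-7 + O)*(P + O*P))
27*41 + X(0, -6) = 27*41 + 0*(-7 + (-6)² - 6*(-6)) = 1107 + 0*(-7 + 36 + 36) = 1107 + 0*65 = 1107 + 0 = 1107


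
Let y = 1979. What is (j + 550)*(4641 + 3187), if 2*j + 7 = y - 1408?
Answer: 6512896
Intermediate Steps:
j = 282 (j = -7/2 + (1979 - 1408)/2 = -7/2 + (½)*571 = -7/2 + 571/2 = 282)
(j + 550)*(4641 + 3187) = (282 + 550)*(4641 + 3187) = 832*7828 = 6512896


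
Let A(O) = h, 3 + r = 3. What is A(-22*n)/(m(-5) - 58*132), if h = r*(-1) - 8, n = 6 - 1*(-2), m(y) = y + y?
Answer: 4/3833 ≈ 0.0010436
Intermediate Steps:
r = 0 (r = -3 + 3 = 0)
m(y) = 2*y
n = 8 (n = 6 + 2 = 8)
h = -8 (h = 0*(-1) - 8 = 0 - 8 = -8)
A(O) = -8
A(-22*n)/(m(-5) - 58*132) = -8/(2*(-5) - 58*132) = -8/(-10 - 7656) = -8/(-7666) = -8*(-1/7666) = 4/3833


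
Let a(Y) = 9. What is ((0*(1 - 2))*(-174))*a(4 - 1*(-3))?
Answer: 0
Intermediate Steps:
((0*(1 - 2))*(-174))*a(4 - 1*(-3)) = ((0*(1 - 2))*(-174))*9 = ((0*(-1))*(-174))*9 = (0*(-174))*9 = 0*9 = 0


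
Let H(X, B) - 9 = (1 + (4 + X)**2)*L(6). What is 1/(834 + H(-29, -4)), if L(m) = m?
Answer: 1/4599 ≈ 0.00021744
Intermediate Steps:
H(X, B) = 15 + 6*(4 + X)**2 (H(X, B) = 9 + (1 + (4 + X)**2)*6 = 9 + (6 + 6*(4 + X)**2) = 15 + 6*(4 + X)**2)
1/(834 + H(-29, -4)) = 1/(834 + (15 + 6*(4 - 29)**2)) = 1/(834 + (15 + 6*(-25)**2)) = 1/(834 + (15 + 6*625)) = 1/(834 + (15 + 3750)) = 1/(834 + 3765) = 1/4599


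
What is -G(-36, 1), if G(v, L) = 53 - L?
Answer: -52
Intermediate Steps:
-G(-36, 1) = -(53 - 1*1) = -(53 - 1) = -1*52 = -52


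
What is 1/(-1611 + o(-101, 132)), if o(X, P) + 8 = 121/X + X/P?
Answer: -13332/21610681 ≈ -0.00061692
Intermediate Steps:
o(X, P) = -8 + 121/X + X/P (o(X, P) = -8 + (121/X + X/P) = -8 + 121/X + X/P)
1/(-1611 + o(-101, 132)) = 1/(-1611 + (-8 + 121/(-101) - 101/132)) = 1/(-1611 + (-8 + 121*(-1/101) - 101*1/132)) = 1/(-1611 + (-8 - 121/101 - 101/132)) = 1/(-1611 - 132829/13332) = 1/(-21610681/13332) = -13332/21610681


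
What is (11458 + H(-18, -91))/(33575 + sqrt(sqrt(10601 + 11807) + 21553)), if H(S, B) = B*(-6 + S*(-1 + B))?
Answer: -138692/(33575 + sqrt(21553 + 2*sqrt(5602))) ≈ -4.1128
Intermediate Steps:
(11458 + H(-18, -91))/(33575 + sqrt(sqrt(10601 + 11807) + 21553)) = (11458 - 91*(-6 - 1*(-18) - 91*(-18)))/(33575 + sqrt(sqrt(10601 + 11807) + 21553)) = (11458 - 91*(-6 + 18 + 1638))/(33575 + sqrt(sqrt(22408) + 21553)) = (11458 - 91*1650)/(33575 + sqrt(2*sqrt(5602) + 21553)) = (11458 - 150150)/(33575 + sqrt(21553 + 2*sqrt(5602))) = -138692/(33575 + sqrt(21553 + 2*sqrt(5602)))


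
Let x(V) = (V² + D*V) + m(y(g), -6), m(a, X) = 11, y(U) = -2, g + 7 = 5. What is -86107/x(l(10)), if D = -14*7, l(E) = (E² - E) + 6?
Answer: 86107/181 ≈ 475.73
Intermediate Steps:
g = -2 (g = -7 + 5 = -2)
l(E) = 6 + E² - E
D = -98
x(V) = 11 + V² - 98*V (x(V) = (V² - 98*V) + 11 = 11 + V² - 98*V)
-86107/x(l(10)) = -86107/(11 + (6 + 10² - 1*10)² - 98*(6 + 10² - 1*10)) = -86107/(11 + (6 + 100 - 10)² - 98*(6 + 100 - 10)) = -86107/(11 + 96² - 98*96) = -86107/(11 + 9216 - 9408) = -86107/(-181) = -86107*(-1/181) = 86107/181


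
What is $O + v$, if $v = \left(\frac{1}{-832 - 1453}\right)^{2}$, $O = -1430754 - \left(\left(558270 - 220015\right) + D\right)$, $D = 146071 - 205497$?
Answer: $- \frac{8926117499174}{5221225} \approx -1.7096 \cdot 10^{6}$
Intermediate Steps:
$D = -59426$ ($D = 146071 - 205497 = -59426$)
$O = -1709583$ ($O = -1430754 - \left(\left(558270 - 220015\right) - 59426\right) = -1430754 - \left(338255 - 59426\right) = -1430754 - 278829 = -1709583$)
$v = \frac{1}{5221225}$ ($v = \left(\frac{1}{-2285}\right)^{2} = \left(- \frac{1}{2285}\right)^{2} = \frac{1}{5221225} \approx 1.9153 \cdot 10^{-7}$)
$O + v = -1709583 + \frac{1}{5221225} = - \frac{8926117499174}{5221225}$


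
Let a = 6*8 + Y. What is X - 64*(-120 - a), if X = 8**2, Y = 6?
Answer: 11200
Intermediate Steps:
X = 64
a = 54 (a = 6*8 + 6 = 48 + 6 = 54)
X - 64*(-120 - a) = 64 - 64*(-120 - 1*54) = 64 - 64*(-120 - 54) = 64 - 64*(-174) = 64 + 11136 = 11200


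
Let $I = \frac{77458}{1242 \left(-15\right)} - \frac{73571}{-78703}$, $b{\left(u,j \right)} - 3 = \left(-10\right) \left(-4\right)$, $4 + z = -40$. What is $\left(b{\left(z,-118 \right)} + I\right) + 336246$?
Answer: $\frac{246537305975983}{733118445} \approx 3.3629 \cdot 10^{5}$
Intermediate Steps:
$z = -44$ ($z = -4 - 40 = -44$)
$b{\left(u,j \right)} = 43$ ($b{\left(u,j \right)} = 3 - -40 = 3 + 40 = 43$)
$I = - \frac{2362774622}{733118445}$ ($I = \frac{77458}{-18630} - - \frac{73571}{78703} = 77458 \left(- \frac{1}{18630}\right) + \frac{73571}{78703} = - \frac{38729}{9315} + \frac{73571}{78703} = - \frac{2362774622}{733118445} \approx -3.2229$)
$\left(b{\left(z,-118 \right)} + I\right) + 336246 = \left(43 - \frac{2362774622}{733118445}\right) + 336246 = \frac{29161318513}{733118445} + 336246 = \frac{246537305975983}{733118445}$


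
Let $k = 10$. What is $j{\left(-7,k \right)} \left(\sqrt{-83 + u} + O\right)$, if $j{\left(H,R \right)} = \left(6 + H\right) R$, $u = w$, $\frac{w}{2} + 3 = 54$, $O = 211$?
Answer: $-2110 - 10 \sqrt{19} \approx -2153.6$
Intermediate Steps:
$w = 102$ ($w = -6 + 2 \cdot 54 = -6 + 108 = 102$)
$u = 102$
$j{\left(H,R \right)} = R \left(6 + H\right)$
$j{\left(-7,k \right)} \left(\sqrt{-83 + u} + O\right) = 10 \left(6 - 7\right) \left(\sqrt{-83 + 102} + 211\right) = 10 \left(-1\right) \left(\sqrt{19} + 211\right) = - 10 \left(211 + \sqrt{19}\right) = -2110 - 10 \sqrt{19}$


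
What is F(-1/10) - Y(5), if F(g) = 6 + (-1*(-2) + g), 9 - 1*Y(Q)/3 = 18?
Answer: 349/10 ≈ 34.900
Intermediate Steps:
Y(Q) = -27 (Y(Q) = 27 - 3*18 = 27 - 54 = -27)
F(g) = 8 + g (F(g) = 6 + (2 + g) = 8 + g)
F(-1/10) - Y(5) = (8 - 1/10) - 1*(-27) = (8 - 1*1/10) + 27 = (8 - 1/10) + 27 = 79/10 + 27 = 349/10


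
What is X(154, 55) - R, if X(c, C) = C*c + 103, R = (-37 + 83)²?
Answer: 6457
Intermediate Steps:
R = 2116 (R = 46² = 2116)
X(c, C) = 103 + C*c
X(154, 55) - R = (103 + 55*154) - 1*2116 = (103 + 8470) - 2116 = 8573 - 2116 = 6457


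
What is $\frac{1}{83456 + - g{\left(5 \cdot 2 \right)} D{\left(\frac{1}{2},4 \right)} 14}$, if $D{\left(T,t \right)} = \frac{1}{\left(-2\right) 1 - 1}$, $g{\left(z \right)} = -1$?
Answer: $\frac{3}{250354} \approx 1.1983 \cdot 10^{-5}$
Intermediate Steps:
$D{\left(T,t \right)} = - \frac{1}{3}$ ($D{\left(T,t \right)} = \frac{1}{-2 - 1} = \frac{1}{-3} = - \frac{1}{3}$)
$\frac{1}{83456 + - g{\left(5 \cdot 2 \right)} D{\left(\frac{1}{2},4 \right)} 14} = \frac{1}{83456 + \left(-1\right) \left(-1\right) \left(- \frac{1}{3}\right) 14} = \frac{1}{83456 + 1 \left(- \frac{1}{3}\right) 14} = \frac{1}{83456 - \frac{14}{3}} = \frac{1}{\frac{250354}{3}} = \frac{3}{250354}$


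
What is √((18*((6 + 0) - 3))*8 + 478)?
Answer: √910 ≈ 30.166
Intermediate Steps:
√((18*((6 + 0) - 3))*8 + 478) = √((18*(6 - 3))*8 + 478) = √((18*3)*8 + 478) = √(54*8 + 478) = √(432 + 478) = √910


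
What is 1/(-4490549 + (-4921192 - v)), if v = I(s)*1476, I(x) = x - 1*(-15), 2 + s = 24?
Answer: -1/9466353 ≈ -1.0564e-7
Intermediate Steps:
s = 22 (s = -2 + 24 = 22)
I(x) = 15 + x (I(x) = x + 15 = 15 + x)
v = 54612 (v = (15 + 22)*1476 = 37*1476 = 54612)
1/(-4490549 + (-4921192 - v)) = 1/(-4490549 + (-4921192 - 1*54612)) = 1/(-4490549 + (-4921192 - 54612)) = 1/(-4490549 - 4975804) = 1/(-9466353) = -1/9466353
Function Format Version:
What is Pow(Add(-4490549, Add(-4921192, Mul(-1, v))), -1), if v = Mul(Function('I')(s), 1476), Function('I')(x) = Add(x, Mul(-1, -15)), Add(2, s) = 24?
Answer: Rational(-1, 9466353) ≈ -1.0564e-7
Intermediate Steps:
s = 22 (s = Add(-2, 24) = 22)
Function('I')(x) = Add(15, x) (Function('I')(x) = Add(x, 15) = Add(15, x))
v = 54612 (v = Mul(Add(15, 22), 1476) = Mul(37, 1476) = 54612)
Pow(Add(-4490549, Add(-4921192, Mul(-1, v))), -1) = Pow(Add(-4490549, Add(-4921192, Mul(-1, 54612))), -1) = Pow(Add(-4490549, Add(-4921192, -54612)), -1) = Pow(Add(-4490549, -4975804), -1) = Pow(-9466353, -1) = Rational(-1, 9466353)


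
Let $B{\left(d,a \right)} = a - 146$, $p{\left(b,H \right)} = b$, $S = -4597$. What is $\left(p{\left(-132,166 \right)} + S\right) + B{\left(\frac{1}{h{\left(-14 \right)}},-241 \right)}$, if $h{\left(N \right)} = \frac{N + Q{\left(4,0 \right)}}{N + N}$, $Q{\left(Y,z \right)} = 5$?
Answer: $-5116$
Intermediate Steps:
$h{\left(N \right)} = \frac{5 + N}{2 N}$ ($h{\left(N \right)} = \frac{N + 5}{N + N} = \frac{5 + N}{2 N}$)
$B{\left(d,a \right)} = -146 + a$
$\left(p{\left(-132,166 \right)} + S\right) + B{\left(\frac{1}{h{\left(-14 \right)}},-241 \right)} = \left(-132 - 4597\right) - 387 = -4729 - 387 = -5116$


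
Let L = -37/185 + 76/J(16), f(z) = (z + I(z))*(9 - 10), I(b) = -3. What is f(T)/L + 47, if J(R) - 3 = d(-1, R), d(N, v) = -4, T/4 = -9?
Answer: 5904/127 ≈ 46.488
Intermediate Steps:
T = -36 (T = 4*(-9) = -36)
J(R) = -1 (J(R) = 3 - 4 = -1)
f(z) = 3 - z (f(z) = (z - 3)*(9 - 10) = (-3 + z)*(-1) = 3 - z)
L = -381/5 (L = -37/185 + 76/(-1) = -37*1/185 + 76*(-1) = -1/5 - 76 = -381/5 ≈ -76.200)
f(T)/L + 47 = (3 - 1*(-36))/(-381/5) + 47 = (3 + 36)*(-5/381) + 47 = 39*(-5/381) + 47 = -65/127 + 47 = 5904/127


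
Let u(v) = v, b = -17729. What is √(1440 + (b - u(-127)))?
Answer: I*√16162 ≈ 127.13*I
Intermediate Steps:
√(1440 + (b - u(-127))) = √(1440 + (-17729 - 1*(-127))) = √(1440 + (-17729 + 127)) = √(1440 - 17602) = √(-16162) = I*√16162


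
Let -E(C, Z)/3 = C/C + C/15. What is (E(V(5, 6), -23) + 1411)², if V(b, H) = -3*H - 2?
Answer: 1993744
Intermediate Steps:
V(b, H) = -2 - 3*H
E(C, Z) = -3 - C/5 (E(C, Z) = -3*(C/C + C/15) = -3*(1 + C*(1/15)) = -3*(1 + C/15) = -3 - C/5)
(E(V(5, 6), -23) + 1411)² = ((-3 - (-2 - 3*6)/5) + 1411)² = ((-3 - (-2 - 18)/5) + 1411)² = ((-3 - ⅕*(-20)) + 1411)² = ((-3 + 4) + 1411)² = (1 + 1411)² = 1412² = 1993744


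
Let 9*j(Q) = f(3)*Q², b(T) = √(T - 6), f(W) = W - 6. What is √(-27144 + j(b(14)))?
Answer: 4*I*√15270/3 ≈ 164.76*I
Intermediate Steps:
f(W) = -6 + W
b(T) = √(-6 + T)
j(Q) = -Q²/3 (j(Q) = ((-6 + 3)*Q²)/9 = (-3*Q²)/9 = -Q²/3)
√(-27144 + j(b(14))) = √(-27144 - (√(-6 + 14))²/3) = √(-27144 - (√8)²/3) = √(-27144 - (2*√2)²/3) = √(-27144 - ⅓*8) = √(-27144 - 8/3) = √(-81440/3) = 4*I*√15270/3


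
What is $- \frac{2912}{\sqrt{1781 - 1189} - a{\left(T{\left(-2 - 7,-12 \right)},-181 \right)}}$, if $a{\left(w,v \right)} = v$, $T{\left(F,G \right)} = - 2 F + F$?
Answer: $- \frac{527072}{32169} + \frac{11648 \sqrt{37}}{32169} \approx -14.182$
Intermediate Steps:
$T{\left(F,G \right)} = - F$
$- \frac{2912}{\sqrt{1781 - 1189} - a{\left(T{\left(-2 - 7,-12 \right)},-181 \right)}} = - \frac{2912}{\sqrt{1781 - 1189} - -181} = - \frac{2912}{\sqrt{592} + 181} = - \frac{2912}{4 \sqrt{37} + 181} = - \frac{2912}{181 + 4 \sqrt{37}}$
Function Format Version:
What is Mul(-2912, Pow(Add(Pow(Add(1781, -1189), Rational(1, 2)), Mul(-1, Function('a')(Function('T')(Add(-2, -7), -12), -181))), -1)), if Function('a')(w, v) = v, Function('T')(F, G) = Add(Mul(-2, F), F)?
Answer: Add(Rational(-527072, 32169), Mul(Rational(11648, 32169), Pow(37, Rational(1, 2)))) ≈ -14.182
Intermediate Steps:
Function('T')(F, G) = Mul(-1, F)
Mul(-2912, Pow(Add(Pow(Add(1781, -1189), Rational(1, 2)), Mul(-1, Function('a')(Function('T')(Add(-2, -7), -12), -181))), -1)) = Mul(-2912, Pow(Add(Pow(Add(1781, -1189), Rational(1, 2)), Mul(-1, -181)), -1)) = Mul(-2912, Pow(Add(Pow(592, Rational(1, 2)), 181), -1)) = Mul(-2912, Pow(Add(Mul(4, Pow(37, Rational(1, 2))), 181), -1)) = Mul(-2912, Pow(Add(181, Mul(4, Pow(37, Rational(1, 2)))), -1))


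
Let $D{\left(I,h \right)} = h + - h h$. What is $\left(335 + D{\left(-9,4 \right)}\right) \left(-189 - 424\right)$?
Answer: $-197999$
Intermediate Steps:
$D{\left(I,h \right)} = h - h^{2}$
$\left(335 + D{\left(-9,4 \right)}\right) \left(-189 - 424\right) = \left(335 + 4 \left(1 - 4\right)\right) \left(-189 - 424\right) = \left(335 + 4 \left(1 - 4\right)\right) \left(-613\right) = \left(335 + 4 \left(-3\right)\right) \left(-613\right) = \left(335 - 12\right) \left(-613\right) = 323 \left(-613\right) = -197999$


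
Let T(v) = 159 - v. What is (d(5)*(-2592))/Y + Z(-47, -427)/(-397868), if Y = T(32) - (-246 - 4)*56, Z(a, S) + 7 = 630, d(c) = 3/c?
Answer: -61526023/551047180 ≈ -0.11165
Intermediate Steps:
Z(a, S) = 623 (Z(a, S) = -7 + 630 = 623)
Y = 14127 (Y = (159 - 1*32) - (-246 - 4)*56 = (159 - 32) - (-250)*56 = 127 - 1*(-14000) = 127 + 14000 = 14127)
(d(5)*(-2592))/Y + Z(-47, -427)/(-397868) = ((3/5)*(-2592))/14127 + 623/(-397868) = ((3*(⅕))*(-2592))*(1/14127) + 623*(-1/397868) = ((⅗)*(-2592))*(1/14127) - 623/397868 = -7776/5*1/14127 - 623/397868 = -2592/23545 - 623/397868 = -61526023/551047180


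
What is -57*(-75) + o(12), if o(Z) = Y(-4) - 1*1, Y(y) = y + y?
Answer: 4266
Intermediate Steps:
Y(y) = 2*y
o(Z) = -9 (o(Z) = 2*(-4) - 1*1 = -8 - 1 = -9)
-57*(-75) + o(12) = -57*(-75) - 9 = 4275 - 9 = 4266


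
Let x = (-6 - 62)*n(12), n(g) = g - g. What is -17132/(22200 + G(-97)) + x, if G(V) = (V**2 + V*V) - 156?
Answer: -8566/20431 ≈ -0.41926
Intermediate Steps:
n(g) = 0
G(V) = -156 + 2*V**2 (G(V) = (V**2 + V**2) - 156 = 2*V**2 - 156 = -156 + 2*V**2)
x = 0 (x = (-6 - 62)*0 = -68*0 = 0)
-17132/(22200 + G(-97)) + x = -17132/(22200 + (-156 + 2*(-97)**2)) + 0 = -17132/(22200 + (-156 + 2*9409)) + 0 = -17132/(22200 + (-156 + 18818)) + 0 = -17132/(22200 + 18662) + 0 = -17132/40862 + 0 = -17132*1/40862 + 0 = -8566/20431 + 0 = -8566/20431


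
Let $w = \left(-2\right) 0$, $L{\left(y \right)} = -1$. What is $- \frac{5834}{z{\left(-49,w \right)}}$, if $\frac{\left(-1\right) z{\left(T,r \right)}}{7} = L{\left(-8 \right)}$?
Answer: $- \frac{5834}{7} \approx -833.43$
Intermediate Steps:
$w = 0$
$z{\left(T,r \right)} = 7$ ($z{\left(T,r \right)} = \left(-7\right) \left(-1\right) = 7$)
$- \frac{5834}{z{\left(-49,w \right)}} = - \frac{5834}{7}$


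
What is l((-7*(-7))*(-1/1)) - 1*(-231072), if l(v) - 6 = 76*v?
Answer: 227354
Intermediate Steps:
l(v) = 6 + 76*v
l((-7*(-7))*(-1/1)) - 1*(-231072) = (6 + 76*((-7*(-7))*(-1/1))) - 1*(-231072) = (6 + 76*(49*(-1*1))) + 231072 = (6 + 76*(49*(-1))) + 231072 = (6 + 76*(-49)) + 231072 = (6 - 3724) + 231072 = -3718 + 231072 = 227354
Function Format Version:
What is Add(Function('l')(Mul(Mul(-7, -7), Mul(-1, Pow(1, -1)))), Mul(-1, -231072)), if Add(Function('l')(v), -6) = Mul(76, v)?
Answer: 227354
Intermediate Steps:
Function('l')(v) = Add(6, Mul(76, v))
Add(Function('l')(Mul(Mul(-7, -7), Mul(-1, Pow(1, -1)))), Mul(-1, -231072)) = Add(Add(6, Mul(76, Mul(Mul(-7, -7), Mul(-1, Pow(1, -1))))), Mul(-1, -231072)) = Add(Add(6, Mul(76, Mul(49, Mul(-1, 1)))), 231072) = Add(Add(6, Mul(76, Mul(49, -1))), 231072) = Add(Add(6, Mul(76, -49)), 231072) = Add(Add(6, -3724), 231072) = Add(-3718, 231072) = 227354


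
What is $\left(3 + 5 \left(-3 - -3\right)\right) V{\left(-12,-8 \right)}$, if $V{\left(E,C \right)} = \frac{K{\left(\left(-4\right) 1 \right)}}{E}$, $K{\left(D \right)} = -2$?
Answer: $\frac{1}{2} \approx 0.5$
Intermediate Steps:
$V{\left(E,C \right)} = - \frac{2}{E}$
$\left(3 + 5 \left(-3 - -3\right)\right) V{\left(-12,-8 \right)} = \left(3 + 5 \left(-3 - -3\right)\right) \left(- \frac{2}{-12}\right) = \left(3 + 5 \left(-3 + 3\right)\right) \left(\left(-2\right) \left(- \frac{1}{12}\right)\right) = \left(3 + 5 \cdot 0\right) \frac{1}{6} = \left(3 + 0\right) \frac{1}{6} = 3 \cdot \frac{1}{6} = \frac{1}{2}$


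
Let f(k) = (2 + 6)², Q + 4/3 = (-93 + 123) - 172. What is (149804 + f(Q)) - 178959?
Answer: -29091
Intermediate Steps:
Q = -430/3 (Q = -4/3 + ((-93 + 123) - 172) = -4/3 + (30 - 172) = -4/3 - 142 = -430/3 ≈ -143.33)
f(k) = 64 (f(k) = 8² = 64)
(149804 + f(Q)) - 178959 = (149804 + 64) - 178959 = 149868 - 178959 = -29091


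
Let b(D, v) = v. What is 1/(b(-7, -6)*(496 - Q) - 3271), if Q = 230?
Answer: -1/4867 ≈ -0.00020547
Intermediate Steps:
1/(b(-7, -6)*(496 - Q) - 3271) = 1/(-6*(496 - 1*230) - 3271) = 1/(-6*(496 - 230) - 3271) = 1/(-6*266 - 3271) = 1/(-1596 - 3271) = 1/(-4867) = -1/4867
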